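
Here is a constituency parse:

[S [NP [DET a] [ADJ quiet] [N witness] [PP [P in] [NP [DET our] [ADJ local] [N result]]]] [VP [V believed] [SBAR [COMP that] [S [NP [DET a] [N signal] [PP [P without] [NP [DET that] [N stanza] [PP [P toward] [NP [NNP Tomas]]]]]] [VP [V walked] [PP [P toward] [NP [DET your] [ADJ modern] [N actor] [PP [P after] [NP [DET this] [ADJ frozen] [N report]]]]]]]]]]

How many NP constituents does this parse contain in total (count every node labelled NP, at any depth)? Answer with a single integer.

Listing each NP by its span: [NP a quiet witness in our local result]; [NP our local result]; [NP a signal without that stanza toward Tomas]; [NP that stanza toward Tomas]; [NP Tomas]; [NP your modern actor after this frozen report] … — that makes 7.

7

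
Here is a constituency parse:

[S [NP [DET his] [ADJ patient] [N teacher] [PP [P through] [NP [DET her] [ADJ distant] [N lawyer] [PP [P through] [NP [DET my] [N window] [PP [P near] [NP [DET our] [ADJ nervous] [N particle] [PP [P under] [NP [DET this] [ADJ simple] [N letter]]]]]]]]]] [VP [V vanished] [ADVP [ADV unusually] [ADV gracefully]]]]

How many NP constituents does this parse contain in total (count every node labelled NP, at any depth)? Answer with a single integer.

The NP constituents are: [NP his patient teacher through her distant lawyer through my window near our nervous particle under this simple letter]; [NP her distant lawyer through my window near our nervous particle under this simple letter]; [NP my window near our nervous particle under this simple letter]; [NP our nervous particle under this simple letter]; [NP this simple letter]. Total: 5.

5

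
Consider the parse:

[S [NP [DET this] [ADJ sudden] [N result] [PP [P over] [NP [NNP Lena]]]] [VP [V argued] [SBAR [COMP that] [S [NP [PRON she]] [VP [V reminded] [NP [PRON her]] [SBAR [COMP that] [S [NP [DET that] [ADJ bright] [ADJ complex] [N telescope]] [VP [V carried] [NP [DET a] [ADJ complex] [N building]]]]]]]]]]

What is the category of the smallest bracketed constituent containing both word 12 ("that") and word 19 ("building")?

Both words fall inside [S that bright complex telescope carried a complex building] (words 12–19), and no smaller constituent contains them both. Label: S.

S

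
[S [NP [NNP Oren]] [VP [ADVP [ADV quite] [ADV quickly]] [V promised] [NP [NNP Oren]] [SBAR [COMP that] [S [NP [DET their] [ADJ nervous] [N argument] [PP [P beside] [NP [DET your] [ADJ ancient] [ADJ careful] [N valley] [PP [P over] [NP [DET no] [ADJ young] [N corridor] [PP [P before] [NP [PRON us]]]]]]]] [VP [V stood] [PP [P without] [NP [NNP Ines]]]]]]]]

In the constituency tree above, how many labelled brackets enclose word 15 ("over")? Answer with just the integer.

9

Counting open brackets not yet closed at "over": [S [VP [SBAR [S [NP [PP [NP [PP [P = 9.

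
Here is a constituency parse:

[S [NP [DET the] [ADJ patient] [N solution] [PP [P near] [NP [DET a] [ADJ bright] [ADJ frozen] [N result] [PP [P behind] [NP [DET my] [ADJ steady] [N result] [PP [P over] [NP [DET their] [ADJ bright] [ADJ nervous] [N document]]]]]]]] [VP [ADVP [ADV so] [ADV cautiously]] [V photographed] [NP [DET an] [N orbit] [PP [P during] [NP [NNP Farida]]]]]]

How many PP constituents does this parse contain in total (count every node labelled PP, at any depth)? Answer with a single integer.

Listing each PP by its span: [PP near a bright frozen result behind my steady result over their bright nervous document]; [PP behind my steady result over their bright nervous document]; [PP over their bright nervous document]; [PP during Farida] — that makes 4.

4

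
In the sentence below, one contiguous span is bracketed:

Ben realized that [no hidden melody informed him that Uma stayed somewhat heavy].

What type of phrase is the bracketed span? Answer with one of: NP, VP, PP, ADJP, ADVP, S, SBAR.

The bracketed span "no hidden melody informed him that Uma stayed somewhat heavy" is headed by "informed", making it a clause (S).

S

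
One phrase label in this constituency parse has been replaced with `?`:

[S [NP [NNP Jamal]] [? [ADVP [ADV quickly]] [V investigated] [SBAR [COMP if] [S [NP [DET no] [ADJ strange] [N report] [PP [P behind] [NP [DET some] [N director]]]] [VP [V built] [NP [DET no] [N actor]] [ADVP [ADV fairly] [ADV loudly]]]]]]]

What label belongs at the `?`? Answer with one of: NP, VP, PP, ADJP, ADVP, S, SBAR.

VP

The `?` node immediately contains: ADVP, V 'investigated', SBAR. That is the internal structure of a verb phrase, so the label is VP.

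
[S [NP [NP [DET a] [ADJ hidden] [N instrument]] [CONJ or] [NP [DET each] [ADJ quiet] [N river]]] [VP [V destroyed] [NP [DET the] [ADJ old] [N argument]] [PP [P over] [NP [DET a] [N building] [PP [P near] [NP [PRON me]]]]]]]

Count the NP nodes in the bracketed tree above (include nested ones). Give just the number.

6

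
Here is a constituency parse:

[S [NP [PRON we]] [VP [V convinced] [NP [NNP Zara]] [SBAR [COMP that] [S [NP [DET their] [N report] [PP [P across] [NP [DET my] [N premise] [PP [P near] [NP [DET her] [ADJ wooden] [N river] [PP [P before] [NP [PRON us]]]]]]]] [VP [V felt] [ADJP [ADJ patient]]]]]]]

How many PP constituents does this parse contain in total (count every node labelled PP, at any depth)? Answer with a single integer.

3

Scanning left to right, an opening `[PP` appears at word positions 7, 10, 14 — 3 in total.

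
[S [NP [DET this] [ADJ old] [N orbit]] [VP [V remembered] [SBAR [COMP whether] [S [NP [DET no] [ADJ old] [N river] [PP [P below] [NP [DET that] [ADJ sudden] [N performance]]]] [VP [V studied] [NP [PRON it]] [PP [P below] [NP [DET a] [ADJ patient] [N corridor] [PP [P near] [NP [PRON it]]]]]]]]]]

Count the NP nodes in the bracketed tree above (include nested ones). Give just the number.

The NP constituents are: [NP this old orbit]; [NP no old river below that sudden performance]; [NP that sudden performance]; [NP it]; [NP a patient corridor near it]; [NP it]. Total: 6.

6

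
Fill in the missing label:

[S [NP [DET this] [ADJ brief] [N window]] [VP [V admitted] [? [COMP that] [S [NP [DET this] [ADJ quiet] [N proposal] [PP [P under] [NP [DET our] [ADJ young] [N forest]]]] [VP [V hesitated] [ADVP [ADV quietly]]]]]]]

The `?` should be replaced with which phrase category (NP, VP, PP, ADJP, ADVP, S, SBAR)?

SBAR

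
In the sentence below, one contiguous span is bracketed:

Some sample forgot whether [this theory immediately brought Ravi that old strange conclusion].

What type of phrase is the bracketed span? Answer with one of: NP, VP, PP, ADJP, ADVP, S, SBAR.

S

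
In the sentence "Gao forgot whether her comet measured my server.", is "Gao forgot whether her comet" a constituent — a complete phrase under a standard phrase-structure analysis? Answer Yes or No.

No

"Gao" belongs to the noun phrase "Gao" while "comet" belongs to the verb phrase "forgot whether her comet measured my server"; a span that runs across that boundary is not a single phrase.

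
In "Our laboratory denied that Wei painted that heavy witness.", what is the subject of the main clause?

our laboratory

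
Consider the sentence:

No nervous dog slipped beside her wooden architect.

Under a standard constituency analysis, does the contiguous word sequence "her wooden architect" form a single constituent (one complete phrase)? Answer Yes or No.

These words form the whole noun phrase headed by "architect", so yes — one constituent.

Yes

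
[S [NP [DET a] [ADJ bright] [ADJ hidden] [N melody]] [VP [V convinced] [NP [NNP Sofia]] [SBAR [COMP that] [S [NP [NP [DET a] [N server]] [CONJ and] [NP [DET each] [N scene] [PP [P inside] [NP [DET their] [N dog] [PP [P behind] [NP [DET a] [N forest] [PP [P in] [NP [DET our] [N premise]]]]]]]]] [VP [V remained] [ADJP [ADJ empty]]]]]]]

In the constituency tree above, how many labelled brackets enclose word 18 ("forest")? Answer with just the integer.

11

The word sits inside N, which is inside NP, inside PP, inside NP, inside PP, inside NP, inside NP, inside S, inside SBAR, inside VP, inside S — 11 brackets in all.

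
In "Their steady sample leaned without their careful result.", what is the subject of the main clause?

their steady sample

The subject of the main clause is the NP immediately before the verb "leaned": "their steady sample".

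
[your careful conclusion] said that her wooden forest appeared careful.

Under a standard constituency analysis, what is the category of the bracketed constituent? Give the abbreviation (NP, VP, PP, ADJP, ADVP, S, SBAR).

NP

The span is built around the noun "conclusion" — a noun phrase (NP).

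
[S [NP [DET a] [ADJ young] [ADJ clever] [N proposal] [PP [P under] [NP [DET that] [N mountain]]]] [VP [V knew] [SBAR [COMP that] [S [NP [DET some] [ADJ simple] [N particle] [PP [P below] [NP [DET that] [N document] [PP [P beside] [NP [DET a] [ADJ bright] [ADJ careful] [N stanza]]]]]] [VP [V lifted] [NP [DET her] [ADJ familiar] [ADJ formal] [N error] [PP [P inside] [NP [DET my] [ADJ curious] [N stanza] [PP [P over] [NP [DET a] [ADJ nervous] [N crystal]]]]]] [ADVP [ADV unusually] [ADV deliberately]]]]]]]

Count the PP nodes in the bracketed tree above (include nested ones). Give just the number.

5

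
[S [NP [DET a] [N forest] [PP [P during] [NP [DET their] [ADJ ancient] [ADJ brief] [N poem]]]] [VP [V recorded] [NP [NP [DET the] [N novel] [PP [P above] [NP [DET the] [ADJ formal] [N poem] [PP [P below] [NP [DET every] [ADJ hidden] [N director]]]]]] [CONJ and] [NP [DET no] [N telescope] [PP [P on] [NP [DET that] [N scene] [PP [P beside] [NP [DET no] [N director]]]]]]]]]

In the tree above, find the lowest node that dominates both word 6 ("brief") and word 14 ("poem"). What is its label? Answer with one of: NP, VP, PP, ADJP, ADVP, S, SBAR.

S

Word 6 lies under S → NP → PP → NP → ADJ; word 14 lies under S → VP → NP → NP → PP → NP → N. The lowest shared node is the S.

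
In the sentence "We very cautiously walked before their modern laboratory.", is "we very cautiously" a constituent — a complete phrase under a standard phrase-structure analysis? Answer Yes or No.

No

The sequence begins inside the noun phrase "we" and ends inside the verb phrase "very cautiously walked before their modern laboratory"; it crosses a phrase boundary, so no single node in the tree spans exactly those words.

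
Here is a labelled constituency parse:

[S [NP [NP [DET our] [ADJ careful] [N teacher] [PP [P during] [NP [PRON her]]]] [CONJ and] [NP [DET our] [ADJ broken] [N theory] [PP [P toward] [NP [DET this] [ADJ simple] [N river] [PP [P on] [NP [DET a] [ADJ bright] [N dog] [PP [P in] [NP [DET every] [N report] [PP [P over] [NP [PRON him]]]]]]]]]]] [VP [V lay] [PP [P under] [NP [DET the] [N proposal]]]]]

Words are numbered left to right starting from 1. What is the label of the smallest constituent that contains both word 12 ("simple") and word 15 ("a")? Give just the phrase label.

NP

The smallest bracket enclosing both words is [NP this simple river on a bright dog in every report over him], so the label is NP.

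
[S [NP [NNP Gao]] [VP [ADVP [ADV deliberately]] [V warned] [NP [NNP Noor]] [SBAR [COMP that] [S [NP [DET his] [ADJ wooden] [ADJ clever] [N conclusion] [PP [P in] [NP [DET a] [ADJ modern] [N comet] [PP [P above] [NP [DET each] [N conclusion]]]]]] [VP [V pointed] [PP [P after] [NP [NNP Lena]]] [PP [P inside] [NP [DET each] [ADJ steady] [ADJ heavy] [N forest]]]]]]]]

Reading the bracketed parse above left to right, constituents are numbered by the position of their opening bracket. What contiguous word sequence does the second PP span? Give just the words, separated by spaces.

Opening `[PP` markers occur at word positions 10, 14, 18, 20; the second of these opens the constituent [PP above each conclusion].

above each conclusion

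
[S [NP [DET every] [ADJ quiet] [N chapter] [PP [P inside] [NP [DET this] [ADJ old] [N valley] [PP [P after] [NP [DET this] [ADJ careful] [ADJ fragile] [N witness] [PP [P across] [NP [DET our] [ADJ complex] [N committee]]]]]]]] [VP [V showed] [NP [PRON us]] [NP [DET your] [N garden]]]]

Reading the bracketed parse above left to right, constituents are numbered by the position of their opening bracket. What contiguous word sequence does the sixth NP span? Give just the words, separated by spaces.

your garden

In left-to-right order the NP constituents are "every quiet chapter inside this old valley after this careful fragile witness across our complex committee"; "this old valley after this careful fragile witness across our complex committee"; "this careful fragile witness across our complex committee"; "our complex committee"; "us"; "your garden". Number 6 is "your garden".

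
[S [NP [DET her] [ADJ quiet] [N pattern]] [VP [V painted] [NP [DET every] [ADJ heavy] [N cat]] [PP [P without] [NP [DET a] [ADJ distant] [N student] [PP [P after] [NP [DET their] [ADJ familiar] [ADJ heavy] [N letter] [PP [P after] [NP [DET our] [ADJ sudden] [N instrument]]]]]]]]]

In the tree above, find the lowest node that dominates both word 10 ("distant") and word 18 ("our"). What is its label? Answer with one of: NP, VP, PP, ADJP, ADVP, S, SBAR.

The smallest bracket enclosing both words is [NP a distant student after their familiar heavy letter after our sudden instrument], so the label is NP.

NP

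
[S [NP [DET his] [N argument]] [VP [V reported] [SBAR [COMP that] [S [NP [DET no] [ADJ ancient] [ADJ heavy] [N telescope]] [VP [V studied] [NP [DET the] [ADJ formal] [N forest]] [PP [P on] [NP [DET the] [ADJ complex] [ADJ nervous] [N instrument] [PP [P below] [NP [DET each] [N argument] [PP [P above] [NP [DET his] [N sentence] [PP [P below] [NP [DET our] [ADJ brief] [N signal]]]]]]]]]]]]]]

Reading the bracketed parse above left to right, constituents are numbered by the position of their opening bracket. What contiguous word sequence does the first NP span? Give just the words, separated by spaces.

his argument

In left-to-right order the NP constituents are "his argument"; "no ancient heavy telescope"; "the formal forest"; "the complex nervous instrument below each argument above his sentence below our brief signal"; "each argument above his sentence below our brief signal"; "his sentence below our brief signal"; "our brief signal". Number 1 is "his argument".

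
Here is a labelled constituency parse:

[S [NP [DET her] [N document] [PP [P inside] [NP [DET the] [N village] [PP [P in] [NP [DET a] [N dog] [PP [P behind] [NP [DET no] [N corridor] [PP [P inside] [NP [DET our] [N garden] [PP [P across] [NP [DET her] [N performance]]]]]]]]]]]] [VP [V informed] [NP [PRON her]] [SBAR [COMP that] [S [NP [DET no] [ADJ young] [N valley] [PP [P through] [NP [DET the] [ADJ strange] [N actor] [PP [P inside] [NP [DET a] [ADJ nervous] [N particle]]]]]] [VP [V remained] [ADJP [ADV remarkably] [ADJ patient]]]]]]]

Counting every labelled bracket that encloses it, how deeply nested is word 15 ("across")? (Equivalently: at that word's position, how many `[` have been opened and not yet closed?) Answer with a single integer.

12

Path from the root down to the word: S → NP → PP → NP → PP → NP → PP → NP → PP → NP → PP → P. That is 12 enclosing brackets.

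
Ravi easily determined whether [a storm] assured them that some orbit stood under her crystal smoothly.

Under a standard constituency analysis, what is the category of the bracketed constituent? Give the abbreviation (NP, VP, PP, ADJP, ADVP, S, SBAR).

NP

"storm" is the head of the bracketed span, so the span is a noun phrase: NP.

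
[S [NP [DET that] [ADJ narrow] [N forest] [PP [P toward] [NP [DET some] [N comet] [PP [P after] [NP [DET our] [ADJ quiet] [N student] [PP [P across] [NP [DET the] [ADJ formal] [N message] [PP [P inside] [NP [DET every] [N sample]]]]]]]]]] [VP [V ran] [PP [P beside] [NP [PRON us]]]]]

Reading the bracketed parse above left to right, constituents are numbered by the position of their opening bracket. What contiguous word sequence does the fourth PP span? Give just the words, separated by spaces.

inside every sample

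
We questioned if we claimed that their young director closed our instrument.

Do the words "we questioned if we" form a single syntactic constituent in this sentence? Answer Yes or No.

No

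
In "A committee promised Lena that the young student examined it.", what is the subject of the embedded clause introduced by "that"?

The subject of the embedded clause introduced by "that" is the NP immediately before the verb "examined": "the young student".

the young student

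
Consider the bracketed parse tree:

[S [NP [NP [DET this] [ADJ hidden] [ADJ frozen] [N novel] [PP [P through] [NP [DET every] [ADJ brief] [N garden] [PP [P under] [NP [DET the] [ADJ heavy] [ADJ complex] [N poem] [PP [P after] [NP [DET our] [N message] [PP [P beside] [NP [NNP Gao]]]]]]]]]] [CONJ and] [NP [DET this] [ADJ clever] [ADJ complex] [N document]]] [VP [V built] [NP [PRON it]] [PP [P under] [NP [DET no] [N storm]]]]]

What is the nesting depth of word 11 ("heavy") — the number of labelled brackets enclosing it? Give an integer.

8

The word sits inside ADJ, which is inside NP, inside PP, inside NP, inside PP, inside NP, inside NP, inside S — 8 brackets in all.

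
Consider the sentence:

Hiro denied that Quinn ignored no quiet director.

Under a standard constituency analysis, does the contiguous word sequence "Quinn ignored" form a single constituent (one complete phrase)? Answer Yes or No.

"Quinn" belongs to the noun phrase "Quinn" while "ignored" belongs to the verb phrase "ignored no quiet director"; a span that runs across that boundary is not a single phrase.

No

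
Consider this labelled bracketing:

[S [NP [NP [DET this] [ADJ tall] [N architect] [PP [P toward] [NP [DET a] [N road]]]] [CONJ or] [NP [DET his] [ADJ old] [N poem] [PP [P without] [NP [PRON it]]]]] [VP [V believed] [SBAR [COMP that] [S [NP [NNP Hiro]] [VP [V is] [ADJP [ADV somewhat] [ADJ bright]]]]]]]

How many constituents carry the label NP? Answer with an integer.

The NP constituents are: [NP this tall architect toward a road or his old poem without it]; [NP this tall architect toward a road]; [NP a road]; [NP his old poem without it]; [NP it]; [NP Hiro]. Total: 6.

6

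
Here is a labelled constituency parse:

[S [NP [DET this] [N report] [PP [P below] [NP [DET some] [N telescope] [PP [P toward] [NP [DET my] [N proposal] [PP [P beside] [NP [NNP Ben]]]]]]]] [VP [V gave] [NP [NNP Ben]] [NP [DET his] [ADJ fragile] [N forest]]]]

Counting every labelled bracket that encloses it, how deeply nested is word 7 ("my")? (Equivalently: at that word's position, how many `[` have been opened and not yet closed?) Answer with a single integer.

7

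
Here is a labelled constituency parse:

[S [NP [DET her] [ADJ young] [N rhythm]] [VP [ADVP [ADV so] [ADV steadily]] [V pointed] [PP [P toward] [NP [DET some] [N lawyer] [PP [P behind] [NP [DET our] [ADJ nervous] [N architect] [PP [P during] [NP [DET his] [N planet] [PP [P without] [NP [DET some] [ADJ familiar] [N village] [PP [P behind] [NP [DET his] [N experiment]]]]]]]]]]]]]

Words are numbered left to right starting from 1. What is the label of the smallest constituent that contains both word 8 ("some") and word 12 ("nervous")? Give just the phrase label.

Both words fall inside [NP some lawyer behind our nervous architect during his planet without some familiar village behind his experiment] (words 8–23), and no smaller constituent contains them both. Label: NP.

NP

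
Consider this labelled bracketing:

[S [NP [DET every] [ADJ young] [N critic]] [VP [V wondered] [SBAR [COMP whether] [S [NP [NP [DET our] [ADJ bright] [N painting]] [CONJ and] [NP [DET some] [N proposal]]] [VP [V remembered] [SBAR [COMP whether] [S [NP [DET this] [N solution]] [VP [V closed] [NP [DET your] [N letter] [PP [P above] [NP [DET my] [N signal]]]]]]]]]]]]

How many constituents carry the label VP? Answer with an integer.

The VP constituents are: [VP wondered whether our bright painting and some proposal remembered whether this solution closed your letter above my signal]; [VP remembered whether this solution closed your letter above my signal]; [VP closed your letter above my signal]. Total: 3.

3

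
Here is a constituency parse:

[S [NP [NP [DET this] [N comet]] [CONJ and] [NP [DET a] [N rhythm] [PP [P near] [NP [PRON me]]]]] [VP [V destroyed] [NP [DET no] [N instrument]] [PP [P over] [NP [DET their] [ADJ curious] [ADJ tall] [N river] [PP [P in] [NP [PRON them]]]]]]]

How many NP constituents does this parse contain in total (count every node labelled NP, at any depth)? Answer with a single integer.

The NP constituents are: [NP this comet and a rhythm near me]; [NP this comet]; [NP a rhythm near me]; [NP me]; [NP no instrument]; [NP their curious tall river in them] …. Total: 7.

7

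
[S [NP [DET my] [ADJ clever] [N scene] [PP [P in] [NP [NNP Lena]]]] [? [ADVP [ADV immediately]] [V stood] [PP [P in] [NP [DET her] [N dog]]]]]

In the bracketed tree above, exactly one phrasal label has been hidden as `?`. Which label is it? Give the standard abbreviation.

VP

A constituent whose immediate children are ADVP, V 'stood', PP is a verb phrase: VP.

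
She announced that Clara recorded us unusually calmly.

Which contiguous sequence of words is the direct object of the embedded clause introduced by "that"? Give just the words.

The verb of the embedded clause introduced by "that" is "recorded"; its direct object is the NP "us".

us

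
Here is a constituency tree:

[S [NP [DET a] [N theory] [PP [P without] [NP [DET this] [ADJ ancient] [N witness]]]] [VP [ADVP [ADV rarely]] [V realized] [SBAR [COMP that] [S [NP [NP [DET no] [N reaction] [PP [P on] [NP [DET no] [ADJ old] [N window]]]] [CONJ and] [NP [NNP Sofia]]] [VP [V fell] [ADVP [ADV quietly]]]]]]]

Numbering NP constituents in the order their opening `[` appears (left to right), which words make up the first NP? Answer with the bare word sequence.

a theory without this ancient witness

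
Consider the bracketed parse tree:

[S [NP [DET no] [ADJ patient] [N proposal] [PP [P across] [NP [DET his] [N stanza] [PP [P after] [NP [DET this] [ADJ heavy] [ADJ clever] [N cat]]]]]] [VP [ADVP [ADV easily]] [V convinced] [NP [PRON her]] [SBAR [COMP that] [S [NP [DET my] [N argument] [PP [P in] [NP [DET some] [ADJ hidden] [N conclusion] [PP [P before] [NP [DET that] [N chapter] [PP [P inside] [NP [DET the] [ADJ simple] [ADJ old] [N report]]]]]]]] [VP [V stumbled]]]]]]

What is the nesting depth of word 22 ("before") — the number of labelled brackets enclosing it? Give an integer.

Path from the root down to the word: S → VP → SBAR → S → NP → PP → NP → PP → P. That is 9 enclosing brackets.

9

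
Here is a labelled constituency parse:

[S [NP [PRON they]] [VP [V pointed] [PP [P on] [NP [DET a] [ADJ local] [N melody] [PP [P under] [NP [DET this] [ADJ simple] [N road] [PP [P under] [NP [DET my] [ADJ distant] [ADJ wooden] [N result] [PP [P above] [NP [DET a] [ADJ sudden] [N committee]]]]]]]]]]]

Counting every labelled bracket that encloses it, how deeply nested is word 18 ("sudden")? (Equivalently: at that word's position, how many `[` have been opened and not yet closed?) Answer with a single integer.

11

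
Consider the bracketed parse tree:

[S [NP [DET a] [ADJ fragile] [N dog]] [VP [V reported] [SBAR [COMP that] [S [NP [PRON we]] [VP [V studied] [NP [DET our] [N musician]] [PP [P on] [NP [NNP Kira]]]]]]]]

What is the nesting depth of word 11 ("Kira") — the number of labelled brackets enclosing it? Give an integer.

8

The word sits inside NNP, which is inside NP, inside PP, inside VP, inside S, inside SBAR, inside VP, inside S — 8 brackets in all.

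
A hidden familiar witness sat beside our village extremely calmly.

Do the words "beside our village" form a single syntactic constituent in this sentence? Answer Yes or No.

Yes

These words form the whole prepositional phrase headed by "beside", so yes — one constituent.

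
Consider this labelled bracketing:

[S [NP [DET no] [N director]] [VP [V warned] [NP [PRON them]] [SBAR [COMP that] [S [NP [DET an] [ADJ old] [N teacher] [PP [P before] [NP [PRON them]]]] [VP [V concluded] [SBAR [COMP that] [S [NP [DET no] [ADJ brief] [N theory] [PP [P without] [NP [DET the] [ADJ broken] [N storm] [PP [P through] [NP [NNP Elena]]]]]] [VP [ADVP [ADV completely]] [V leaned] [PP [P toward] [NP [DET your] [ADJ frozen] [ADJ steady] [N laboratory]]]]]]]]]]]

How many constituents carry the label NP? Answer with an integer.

Scanning left to right, an opening `[NP` appears at word positions 1, 4, 6, 10, 13, 17, 21, 25 — 8 in total.

8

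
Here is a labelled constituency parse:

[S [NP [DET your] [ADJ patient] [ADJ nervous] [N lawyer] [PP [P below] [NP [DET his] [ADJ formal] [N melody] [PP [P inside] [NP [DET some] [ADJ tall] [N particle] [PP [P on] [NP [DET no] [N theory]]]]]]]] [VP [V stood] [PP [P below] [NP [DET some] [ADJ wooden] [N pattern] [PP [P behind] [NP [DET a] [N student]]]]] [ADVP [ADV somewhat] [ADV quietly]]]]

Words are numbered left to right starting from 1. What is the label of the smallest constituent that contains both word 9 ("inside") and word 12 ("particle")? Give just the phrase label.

PP

Both words fall inside [PP inside some tall particle on no theory] (words 9–15), and no smaller constituent contains them both. Label: PP.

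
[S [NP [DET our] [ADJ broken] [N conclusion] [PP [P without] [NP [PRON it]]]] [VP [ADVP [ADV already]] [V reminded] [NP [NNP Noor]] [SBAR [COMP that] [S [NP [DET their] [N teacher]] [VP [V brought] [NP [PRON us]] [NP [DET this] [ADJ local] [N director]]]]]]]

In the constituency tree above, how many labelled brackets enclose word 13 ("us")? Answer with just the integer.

7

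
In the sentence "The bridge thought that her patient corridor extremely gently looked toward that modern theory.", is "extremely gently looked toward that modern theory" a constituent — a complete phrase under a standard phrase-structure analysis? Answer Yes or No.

These words form the whole verb phrase headed by "looked", so yes — one constituent.

Yes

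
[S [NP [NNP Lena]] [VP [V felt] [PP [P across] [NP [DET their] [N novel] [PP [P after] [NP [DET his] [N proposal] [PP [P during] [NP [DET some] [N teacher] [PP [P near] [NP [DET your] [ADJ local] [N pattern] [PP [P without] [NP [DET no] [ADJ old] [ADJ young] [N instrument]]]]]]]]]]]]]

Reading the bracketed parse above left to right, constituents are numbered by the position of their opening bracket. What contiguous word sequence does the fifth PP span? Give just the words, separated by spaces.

without no old young instrument

The PP opening brackets appear, in order, over: "across their novel after his proposal during some teacher near your local pattern without no old young instrument"; "after his proposal during some teacher near your local pattern without no old young instrument"; "during some teacher near your local pattern without no old young instrument"; "near your local pattern without no old young instrument"; "without no old young instrument". The fifth one spans "without no old young instrument".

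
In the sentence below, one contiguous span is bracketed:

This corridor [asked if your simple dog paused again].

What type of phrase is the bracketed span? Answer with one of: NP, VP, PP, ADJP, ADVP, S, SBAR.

"asked" is the head of the bracketed span, so the span is a verb phrase: VP.

VP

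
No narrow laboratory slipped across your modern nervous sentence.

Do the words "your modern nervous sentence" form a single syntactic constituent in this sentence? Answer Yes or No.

Yes

The sequence corresponds to a single NP node — the noun phrase "your modern nervous sentence".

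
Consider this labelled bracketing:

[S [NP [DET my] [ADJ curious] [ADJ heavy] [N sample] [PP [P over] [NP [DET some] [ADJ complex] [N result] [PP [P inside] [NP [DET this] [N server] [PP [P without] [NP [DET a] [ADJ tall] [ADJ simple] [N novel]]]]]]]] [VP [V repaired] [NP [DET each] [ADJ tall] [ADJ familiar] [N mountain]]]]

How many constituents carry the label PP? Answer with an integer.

3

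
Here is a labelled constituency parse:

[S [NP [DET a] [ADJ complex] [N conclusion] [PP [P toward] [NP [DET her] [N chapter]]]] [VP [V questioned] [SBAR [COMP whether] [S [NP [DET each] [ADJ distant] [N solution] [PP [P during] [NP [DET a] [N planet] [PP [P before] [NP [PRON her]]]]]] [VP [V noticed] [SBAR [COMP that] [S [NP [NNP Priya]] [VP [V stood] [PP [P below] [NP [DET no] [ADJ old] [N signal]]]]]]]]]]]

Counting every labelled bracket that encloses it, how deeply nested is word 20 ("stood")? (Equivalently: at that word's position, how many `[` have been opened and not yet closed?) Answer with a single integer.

9

Path from the root down to the word: S → VP → SBAR → S → VP → SBAR → S → VP → V. That is 9 enclosing brackets.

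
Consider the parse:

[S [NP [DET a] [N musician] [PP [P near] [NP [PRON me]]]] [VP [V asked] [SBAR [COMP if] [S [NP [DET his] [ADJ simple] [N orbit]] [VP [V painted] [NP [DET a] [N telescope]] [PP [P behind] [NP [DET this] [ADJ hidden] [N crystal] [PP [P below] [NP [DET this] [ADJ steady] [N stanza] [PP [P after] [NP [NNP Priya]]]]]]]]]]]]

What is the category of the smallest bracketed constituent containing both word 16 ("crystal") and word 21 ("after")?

NP

Word 16 lies under S → VP → SBAR → S → VP → PP → NP → N; word 21 lies under S → VP → SBAR → S → VP → PP → NP → PP → NP → PP → P. The lowest shared node is the NP.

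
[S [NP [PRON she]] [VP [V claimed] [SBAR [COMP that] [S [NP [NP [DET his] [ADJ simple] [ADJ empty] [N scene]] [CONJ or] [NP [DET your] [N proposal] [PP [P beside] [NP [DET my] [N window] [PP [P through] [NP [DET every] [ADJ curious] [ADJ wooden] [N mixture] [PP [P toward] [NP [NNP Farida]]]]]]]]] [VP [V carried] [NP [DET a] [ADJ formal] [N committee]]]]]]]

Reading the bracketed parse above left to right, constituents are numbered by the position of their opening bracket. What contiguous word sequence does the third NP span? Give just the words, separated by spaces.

The NP opening brackets appear, in order, over: "she"; "his simple empty scene or your proposal beside my window through every curious wooden mixture toward Farida"; "his simple empty scene"; "your proposal beside my window through every curious wooden mixture toward Farida"; "my window through every curious wooden mixture toward Farida"; "every curious wooden mixture toward Farida"; "Farida"; "a formal committee". The third one spans "his simple empty scene".

his simple empty scene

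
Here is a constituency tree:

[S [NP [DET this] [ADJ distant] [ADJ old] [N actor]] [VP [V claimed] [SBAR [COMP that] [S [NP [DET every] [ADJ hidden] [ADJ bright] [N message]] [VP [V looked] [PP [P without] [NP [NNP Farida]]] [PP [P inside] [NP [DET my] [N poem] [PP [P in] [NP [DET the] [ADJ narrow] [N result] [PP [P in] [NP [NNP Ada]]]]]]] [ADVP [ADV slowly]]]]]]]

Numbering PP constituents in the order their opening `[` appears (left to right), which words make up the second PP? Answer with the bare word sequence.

In left-to-right order the PP constituents are "without Farida"; "inside my poem in the narrow result in Ada"; "in the narrow result in Ada"; "in Ada". Number 2 is "inside my poem in the narrow result in Ada".

inside my poem in the narrow result in Ada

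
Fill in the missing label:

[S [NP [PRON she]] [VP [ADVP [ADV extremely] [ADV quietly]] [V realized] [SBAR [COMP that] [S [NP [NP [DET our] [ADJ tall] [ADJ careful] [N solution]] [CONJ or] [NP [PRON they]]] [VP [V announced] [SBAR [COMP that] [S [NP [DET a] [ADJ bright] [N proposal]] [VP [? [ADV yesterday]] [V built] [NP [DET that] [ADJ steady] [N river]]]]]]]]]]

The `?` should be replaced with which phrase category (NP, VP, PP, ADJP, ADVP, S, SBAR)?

ADVP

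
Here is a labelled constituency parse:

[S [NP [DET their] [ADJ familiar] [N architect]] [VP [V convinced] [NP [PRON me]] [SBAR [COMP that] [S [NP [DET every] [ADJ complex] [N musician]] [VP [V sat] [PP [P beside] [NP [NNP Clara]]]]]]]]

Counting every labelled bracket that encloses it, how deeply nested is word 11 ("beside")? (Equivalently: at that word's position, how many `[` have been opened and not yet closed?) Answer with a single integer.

7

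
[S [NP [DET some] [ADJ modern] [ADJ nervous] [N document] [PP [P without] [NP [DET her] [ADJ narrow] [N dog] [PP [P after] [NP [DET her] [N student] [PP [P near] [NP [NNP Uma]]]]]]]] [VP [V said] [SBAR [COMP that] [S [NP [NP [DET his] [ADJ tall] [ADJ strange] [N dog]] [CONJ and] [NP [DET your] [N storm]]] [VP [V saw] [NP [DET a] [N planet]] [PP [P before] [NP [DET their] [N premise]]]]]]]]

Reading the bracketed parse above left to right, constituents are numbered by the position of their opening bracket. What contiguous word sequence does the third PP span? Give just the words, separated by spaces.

In left-to-right order the PP constituents are "without her narrow dog after her student near Uma"; "after her student near Uma"; "near Uma"; "before their premise". Number 3 is "near Uma".

near Uma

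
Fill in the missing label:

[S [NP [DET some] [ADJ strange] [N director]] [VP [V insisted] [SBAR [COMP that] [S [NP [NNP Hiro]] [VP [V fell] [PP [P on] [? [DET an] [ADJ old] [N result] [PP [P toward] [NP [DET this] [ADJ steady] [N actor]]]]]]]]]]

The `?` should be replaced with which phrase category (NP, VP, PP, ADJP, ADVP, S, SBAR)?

The `?` node immediately contains: DET 'an', ADJ 'old', N 'result', PP. That is the internal structure of a noun phrase, so the label is NP.

NP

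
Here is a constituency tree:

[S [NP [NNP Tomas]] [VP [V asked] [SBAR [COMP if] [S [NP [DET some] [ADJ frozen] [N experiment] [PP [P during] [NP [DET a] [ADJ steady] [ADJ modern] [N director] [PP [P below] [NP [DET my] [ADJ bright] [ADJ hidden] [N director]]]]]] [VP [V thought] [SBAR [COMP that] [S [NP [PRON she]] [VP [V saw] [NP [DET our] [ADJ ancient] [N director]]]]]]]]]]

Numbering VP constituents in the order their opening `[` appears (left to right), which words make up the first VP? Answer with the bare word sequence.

asked if some frozen experiment during a steady modern director below my bright hidden director thought that she saw our ancient director

In left-to-right order the VP constituents are "asked if some frozen experiment during a steady modern director below my bright hidden director thought that she saw our ancient director"; "thought that she saw our ancient director"; "saw our ancient director". Number 1 is "asked if some frozen experiment during a steady modern director below my bright hidden director thought that she saw our ancient director".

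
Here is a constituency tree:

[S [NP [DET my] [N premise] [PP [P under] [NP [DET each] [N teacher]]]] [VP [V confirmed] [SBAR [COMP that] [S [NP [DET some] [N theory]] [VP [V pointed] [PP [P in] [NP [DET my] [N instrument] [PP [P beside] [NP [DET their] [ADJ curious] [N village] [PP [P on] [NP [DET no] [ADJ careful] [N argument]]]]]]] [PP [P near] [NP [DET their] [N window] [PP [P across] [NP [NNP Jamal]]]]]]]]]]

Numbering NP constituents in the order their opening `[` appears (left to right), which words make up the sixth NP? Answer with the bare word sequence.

In left-to-right order the NP constituents are "my premise under each teacher"; "each teacher"; "some theory"; "my instrument beside their curious village on no careful argument"; "their curious village on no careful argument"; "no careful argument"; "their window across Jamal"; "Jamal". Number 6 is "no careful argument".

no careful argument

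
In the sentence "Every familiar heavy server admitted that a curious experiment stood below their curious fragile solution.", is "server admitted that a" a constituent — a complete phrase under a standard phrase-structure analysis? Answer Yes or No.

The sequence begins inside the noun phrase "every familiar heavy server" and ends inside the verb phrase "admitted that a curious experiment stood below their curious fragile solution"; it crosses a phrase boundary, so no single node in the tree spans exactly those words.

No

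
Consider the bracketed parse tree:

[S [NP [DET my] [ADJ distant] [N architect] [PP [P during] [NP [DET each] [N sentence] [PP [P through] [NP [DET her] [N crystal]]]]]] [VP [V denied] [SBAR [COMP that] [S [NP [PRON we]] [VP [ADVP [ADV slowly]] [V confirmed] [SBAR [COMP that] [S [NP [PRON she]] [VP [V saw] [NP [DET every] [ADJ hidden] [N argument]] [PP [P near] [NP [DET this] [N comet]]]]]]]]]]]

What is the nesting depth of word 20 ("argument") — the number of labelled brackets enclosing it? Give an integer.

The word sits inside N, which is inside NP, inside VP, inside S, inside SBAR, inside VP, inside S, inside SBAR, inside VP, inside S — 10 brackets in all.

10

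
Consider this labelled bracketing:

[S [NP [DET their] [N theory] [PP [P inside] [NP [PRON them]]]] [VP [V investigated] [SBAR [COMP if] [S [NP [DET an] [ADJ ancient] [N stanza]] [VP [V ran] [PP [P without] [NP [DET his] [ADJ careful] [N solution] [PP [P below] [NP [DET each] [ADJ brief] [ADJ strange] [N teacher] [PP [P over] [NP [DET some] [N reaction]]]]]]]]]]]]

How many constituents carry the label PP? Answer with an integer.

4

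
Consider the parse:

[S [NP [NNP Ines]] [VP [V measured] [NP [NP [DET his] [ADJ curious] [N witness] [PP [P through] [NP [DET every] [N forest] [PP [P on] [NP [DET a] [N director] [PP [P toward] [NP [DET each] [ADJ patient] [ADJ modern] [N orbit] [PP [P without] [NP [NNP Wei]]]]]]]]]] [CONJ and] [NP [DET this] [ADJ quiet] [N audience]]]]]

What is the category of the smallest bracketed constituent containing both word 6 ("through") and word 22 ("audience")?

NP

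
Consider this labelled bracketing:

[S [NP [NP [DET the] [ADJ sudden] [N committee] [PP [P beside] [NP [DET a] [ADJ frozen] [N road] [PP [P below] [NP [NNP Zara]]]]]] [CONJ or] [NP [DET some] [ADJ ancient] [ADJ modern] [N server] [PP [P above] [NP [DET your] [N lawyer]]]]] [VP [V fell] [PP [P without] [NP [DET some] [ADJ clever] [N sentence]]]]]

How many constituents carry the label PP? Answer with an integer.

The PP constituents are: [PP beside a frozen road below Zara]; [PP below Zara]; [PP above your lawyer]; [PP without some clever sentence]. Total: 4.

4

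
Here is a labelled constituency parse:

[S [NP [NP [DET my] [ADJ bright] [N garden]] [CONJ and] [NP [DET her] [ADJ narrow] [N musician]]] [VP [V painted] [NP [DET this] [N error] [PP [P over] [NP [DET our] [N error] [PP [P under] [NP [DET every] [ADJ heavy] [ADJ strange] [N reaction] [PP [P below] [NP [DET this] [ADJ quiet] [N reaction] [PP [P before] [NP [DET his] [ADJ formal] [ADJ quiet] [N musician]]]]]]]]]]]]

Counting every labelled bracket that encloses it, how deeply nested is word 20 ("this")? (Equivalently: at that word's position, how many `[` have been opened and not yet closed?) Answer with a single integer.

10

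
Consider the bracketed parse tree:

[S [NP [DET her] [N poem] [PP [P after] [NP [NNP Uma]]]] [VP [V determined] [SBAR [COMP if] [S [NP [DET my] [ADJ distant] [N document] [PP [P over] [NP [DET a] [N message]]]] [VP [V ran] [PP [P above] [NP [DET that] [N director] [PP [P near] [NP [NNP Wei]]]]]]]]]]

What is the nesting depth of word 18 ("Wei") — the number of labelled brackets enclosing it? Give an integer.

10

Path from the root down to the word: S → VP → SBAR → S → VP → PP → NP → PP → NP → NNP. That is 10 enclosing brackets.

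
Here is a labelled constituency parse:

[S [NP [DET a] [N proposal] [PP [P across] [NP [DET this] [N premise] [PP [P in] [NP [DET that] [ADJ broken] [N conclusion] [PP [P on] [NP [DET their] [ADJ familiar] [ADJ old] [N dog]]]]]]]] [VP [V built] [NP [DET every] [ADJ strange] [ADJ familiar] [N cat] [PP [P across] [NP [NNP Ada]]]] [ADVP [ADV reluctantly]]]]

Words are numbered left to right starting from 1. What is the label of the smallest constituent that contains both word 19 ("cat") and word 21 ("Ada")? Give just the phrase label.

The smallest bracket enclosing both words is [NP every strange familiar cat across Ada], so the label is NP.

NP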